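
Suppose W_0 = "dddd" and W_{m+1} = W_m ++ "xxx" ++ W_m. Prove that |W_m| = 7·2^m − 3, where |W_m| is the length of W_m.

Base case: |W_0| = 4, and 7·2^0 − 3 = 4.
Assume |W_r| = 7·2^r − 3.
Then |W_{r+1}| = |W_r| + 3 + |W_r| = 2|W_r| + 3 = 2(7·2^r − 3) + 3 = 7·2^{r+1} − 6 + 3 = 7·2^{r+1} − 3.
So the formula holds for r+1, and by induction |W_m| = 7·2^m − 3 for all m ≥ 0.

|W_m| = 7·2^m − 3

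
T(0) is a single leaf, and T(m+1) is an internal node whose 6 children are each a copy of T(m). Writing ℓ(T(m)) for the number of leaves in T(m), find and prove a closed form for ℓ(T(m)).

Claim: ℓ(T(m)) = 6^m.

Base case: ℓ(T(0)) = 1, and 6^0 = 1.
Assume ℓ(T(r)) = 6^r.
Then ℓ(T(r+1)) = 6·ℓ(T(r)) = 6·6^r = 6^{r+1}.
By induction, ℓ(T(m)) = 6^m for all m ≥ 0.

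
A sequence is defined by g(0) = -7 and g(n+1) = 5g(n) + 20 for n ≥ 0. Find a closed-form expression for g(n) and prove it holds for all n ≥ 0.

Claim: g(n) = -2·5^n − 5.

Base case: g(0) = -7, and -2·5^0 − 5 = -2 − 5 = -7.
Assume g(m) = -2·5^m − 5 for some m ≥ 0.
Then g(m+1) = 5g(m) + 20 = 5·(-2·5^m − 5) + 20 = -10·5^m − 25 + 20 = -2·5^{m+1} − 5.
This completes the inductive step, so g(n) = -2·5^n − 5 for all n ≥ 0.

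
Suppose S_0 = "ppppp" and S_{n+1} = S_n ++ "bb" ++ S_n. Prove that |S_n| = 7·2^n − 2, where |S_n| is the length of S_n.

Base case: |S_0| = 5, and 7·2^0 − 2 = 5.
Assume |S_j| = 7·2^j − 2.
Then |S_{j+1}| = |S_j| + 2 + |S_j| = 2|S_j| + 2 = 2(7·2^j − 2) + 2 = 7·2^{j+1} − 4 + 2 = 7·2^{j+1} − 2.
By induction, |S_n| = 7·2^n − 2 for all n ≥ 0.

|S_n| = 7·2^n − 2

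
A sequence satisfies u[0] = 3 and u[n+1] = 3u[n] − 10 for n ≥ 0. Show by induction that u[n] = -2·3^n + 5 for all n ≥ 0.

Base case: u[0] = 3, and -2·3^0 + 5 = -2 + 5 = 3.
Assume u[k] = -2·3^k + 5 for some k ≥ 0.
Then u[k+1] = 3u[k] − 10 = 3·(-2·3^k + 5) − 10 = -6·3^k + 15 − 10 = -2·3^{k+1} + 5.
Hence u[n] = -2·3^n + 5 for every n ≥ 0, by induction.

u[n] = -2·3^n + 5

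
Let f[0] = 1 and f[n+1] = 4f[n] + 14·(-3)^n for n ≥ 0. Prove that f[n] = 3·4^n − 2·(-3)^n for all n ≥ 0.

Base case: f[0] = 1, and 3·4^0 − 2·(-3)^0 = 3 − 2 = 1.
Assume f[m] = 3·4^m − 2·(-3)^m for some m ≥ 0.
Then f[m+1] = 4f[m] + 14·(-3)^m = 4·(3·4^m − 2·(-3)^m) + 14·(-3)^m = 3·4^{m+1} − 8·(-3)^m + 14·(-3)^m = 3·4^{m+1} + 6·(-3)^m = 3·4^{m+1} − 2·(-3)^{m+1}.
So the formula holds for m+1, and by induction f[n] = 3·4^n − 2·(-3)^n for all n ≥ 0.

f[n] = 3·4^n − 2·(-3)^n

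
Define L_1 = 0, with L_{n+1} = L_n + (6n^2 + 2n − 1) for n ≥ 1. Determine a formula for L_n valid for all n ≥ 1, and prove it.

Claim: L_n = 2n^3 − 2n^2 − n + 1.

Base case: L_1 = 0, and 2·1^3 − 2·1^2 − 1 + 1 = 0.
Assume L_k = 2k^3 − 2k^2 − k + 1.
Then L_{k+1} = L_k + (6k^2 + 2k − 1) = (2k^3 − 2k^2 − k + 1) + (6k^2 + 2k − 1) = 2k^3 + 4k^2 + k,
and 2·(k+1)^3 − 2·(k+1)^2 − (k+1) + 1 = 2k^3 + 4k^2 + k.
By induction, L_n = 2n^3 − 2n^2 − n + 1 for all n ≥ 1.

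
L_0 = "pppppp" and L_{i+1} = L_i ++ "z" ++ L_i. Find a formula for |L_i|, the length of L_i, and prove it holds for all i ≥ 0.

Claim: |L_i| = 7·2^i − 1.

Base case: |L_0| = 6, and 7·2^0 − 1 = 6.
Assume |L_m| = 7·2^m − 1.
Then |L_{m+1}| = |L_m| + 1 + |L_m| = 2|L_m| + 1 = 2(7·2^m − 1) + 1 = 7·2^{m+1} − 2 + 1 = 7·2^{m+1} − 1.
By induction, |L_i| = 7·2^i − 1 for all i ≥ 0.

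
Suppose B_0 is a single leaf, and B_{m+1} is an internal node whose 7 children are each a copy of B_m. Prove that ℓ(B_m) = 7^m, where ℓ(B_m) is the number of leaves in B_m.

Base case: ℓ(B_0) = 1, and 7^0 = 1.
Assume ℓ(B_r) = 7^r.
Then ℓ(B_{r+1}) = 7·ℓ(B_r) = 7·7^r = 7^{r+1}.
This completes the inductive step, so ℓ(B_m) = 7^m for all m ≥ 0.

ℓ(B_m) = 7^m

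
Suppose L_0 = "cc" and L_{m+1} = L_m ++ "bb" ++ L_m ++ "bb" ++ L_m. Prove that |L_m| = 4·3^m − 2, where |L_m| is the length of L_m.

Base case: |L_0| = 2, and 4·3^0 − 2 = 2.
Assume |L_r| = 4·3^r − 2.
Then |L_{r+1}| = 3|L_r| + 4 = 3(4·3^r − 2) + 4 = 4·3^{r+1} − 6 + 4 = 4·3^{r+1} − 2.
This completes the inductive step, so |L_m| = 4·3^m − 2 for all m ≥ 0.

|L_m| = 4·3^m − 2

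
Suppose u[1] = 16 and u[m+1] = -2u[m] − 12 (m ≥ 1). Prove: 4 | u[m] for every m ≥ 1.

Base case: u[1] = 16 = 4·4, so 4 | u[1].
Assume 4 | u[r], so u[r] = 4t for some integer t.
Then u[r+1] = -2u[r] − 12 = -2·(4t) − 12 = 4(-2t − 3), so 4 | u[r+1].
So the property holds for r+1, and by induction 4 | u[m] for all m ≥ 1.

4 | u[m]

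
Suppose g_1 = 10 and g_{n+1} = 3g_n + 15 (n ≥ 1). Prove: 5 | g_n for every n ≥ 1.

Base case: g_1 = 10 = 5·2, so 5 | g_1.
Assume 5 | g_k, so g_k = 5t for some integer t.
Then g_{k+1} = 3g_k + 15 = 3·(5t) + 15 = 5(3t + 3), so 5 | g_{k+1}.
By induction, 5 | g_n for all n ≥ 1.

5 | g_n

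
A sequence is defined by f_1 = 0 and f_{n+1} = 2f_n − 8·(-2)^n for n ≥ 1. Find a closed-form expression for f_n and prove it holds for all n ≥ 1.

Claim: f_n = 2·2^n + 2·(-2)^n.

Base case: f_1 = 0, and 2·2^1 + 2·(-2)^1 = 4 − 4 = 0.
Assume f_j = 2·2^j + 2·(-2)^j for some j ≥ 1.
Then f_{j+1} = 2f_j − 8·(-2)^j = 2·(2·2^j + 2·(-2)^j) − 8·(-2)^j = 2·2^{j+1} + 4·(-2)^j − 8·(-2)^j = 2·2^{j+1} − 4·(-2)^j = 2·2^{j+1} + 2·(-2)^{j+1}.
Hence f_n = 2·2^n + 2·(-2)^n for every n ≥ 1, by induction.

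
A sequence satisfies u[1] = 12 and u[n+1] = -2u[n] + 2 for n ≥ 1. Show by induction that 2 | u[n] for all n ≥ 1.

Base case: u[1] = 12 = 2·6, so 2 | u[1].
Assume 2 | u[j], so u[j] = 2t for some integer t.
Then u[j+1] = -2u[j] + 2 = -2·(2t) + 2 = 2(-2t + 1), so 2 | u[j+1].
So the property holds for j+1, and by induction 2 | u[n] for all n ≥ 1.

2 | u[n]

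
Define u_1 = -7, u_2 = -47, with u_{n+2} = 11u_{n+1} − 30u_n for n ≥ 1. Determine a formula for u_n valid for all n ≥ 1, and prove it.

Claim: u_n = 5^n − 2·6^n.

Base cases: u_1 = -7 and 5^1 − 2·6^1 = -7; u_2 = -47 and 5^2 − 2·6^2 = -47.
Assume u_j = 5^j − 2·6^j for all 1 ≤ j ≤ m, where m ≥ 2.
Then u_{m+1} = 11u_m − 30u_{m−1} = 11·(5^m − 2·6^m) − 30·(5^{m−1} − 2·6^{m−1}) = (11·5 − 30)5^{m−1} − 2·(11·6 − 30)6^{m−1} = 25·5^{m−1} − 72·6^{m−1} = 5^{m+1} − 2·6^{m+1}.
By strong induction, u_n = 5^n − 2·6^n for all n ≥ 1.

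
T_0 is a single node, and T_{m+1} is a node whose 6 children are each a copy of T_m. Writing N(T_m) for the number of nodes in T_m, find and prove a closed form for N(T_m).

Claim: N(T_m) = (6^{m+1} − 1)/5.

Base case: N(T_0) = 1, and (6^{0+1} − 1)/5 = 1.
Assume N(T_k) = (6^{k+1} − 1)/5.
Then N(T_{k+1}) = 1 + 6N(T_k) = 1 + 6·(6^{k+1} − 1)/5 = 1 + (6^{k+2} − 6)/5 = (5 + 6^{k+2} − 6)/5 = (6^{k+2} − 1)/5.
Hence N(T_m) = (6^{m+1} − 1)/5 for every m ≥ 0, by induction.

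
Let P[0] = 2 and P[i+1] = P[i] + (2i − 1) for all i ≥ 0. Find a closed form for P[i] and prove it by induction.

Claim: P[i] = i^2 − 2i + 2.

Base case: P[0] = 2, and 0^2 − 2·0 + 2 = 2.
Assume P[r] = r^2 − 2r + 2.
Then P[r+1] = P[r] + (2r − 1) = (r^2 − 2r + 2) + (2r − 1) = r^2 + 1,
and (r+1)^2 − 2·(r+1) + 2 = r^2 + 1.
Hence P[i] = i^2 − 2i + 2 for every i ≥ 0, by induction.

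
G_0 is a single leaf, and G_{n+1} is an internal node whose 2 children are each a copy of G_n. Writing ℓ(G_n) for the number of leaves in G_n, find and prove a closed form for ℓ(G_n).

Claim: ℓ(G_n) = 2^n.

Base case: ℓ(G_0) = 1, and 2^0 = 1.
Assume ℓ(G_m) = 2^m.
Then ℓ(G_{m+1}) = 2·ℓ(G_m) = 2·2^m = 2^{m+1}.
By induction, ℓ(G_n) = 2^n for all n ≥ 0.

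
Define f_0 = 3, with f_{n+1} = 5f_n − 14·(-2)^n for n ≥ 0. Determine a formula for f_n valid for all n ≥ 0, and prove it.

Claim: f_n = 5^n + 2·(-2)^n.

Base case: f_0 = 3, and 5^0 + 2·(-2)^0 = 1 + 2 = 3.
Assume f_m = 5^m + 2·(-2)^m for some m ≥ 0.
Then f_{m+1} = 5f_m − 14·(-2)^m = 5·(5^m + 2·(-2)^m) − 14·(-2)^m = 5^{m+1} + 10·(-2)^m − 14·(-2)^m = 5^{m+1} − 4·(-2)^m = 5^{m+1} + 2·(-2)^{m+1}.
By induction, f_n = 5^n + 2·(-2)^n for all n ≥ 0.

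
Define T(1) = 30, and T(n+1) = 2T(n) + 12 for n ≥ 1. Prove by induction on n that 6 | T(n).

Base case: T(1) = 30 = 6·5, so 6 | T(1).
Assume 6 | T(j), so T(j) = 6t for some integer t.
Then T(j+1) = 2T(j) + 12 = 2·(6t) + 12 = 6(2t + 2), so 6 | T(j+1).
This completes the inductive step, so 6 | T(n) for all n ≥ 1.

6 | T(n)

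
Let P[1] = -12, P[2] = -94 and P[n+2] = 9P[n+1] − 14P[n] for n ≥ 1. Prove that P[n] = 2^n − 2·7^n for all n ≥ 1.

Base cases: P[1] = -12 and 2^1 − 2·7^1 = -12; P[2] = -94 and 2^2 − 2·7^2 = -94.
Assume P[j] = 2^j − 2·7^j for all 1 ≤ j ≤ k, where k ≥ 2.
Then P[k+1] = 9P[k] − 14P[k−1] = 9·(2^k − 2·7^k) − 14·(2^{k−1} − 2·7^{k−1}) = (9·2 − 14)2^{k−1} − 2·(9·7 − 14)7^{k−1} = 4·2^{k−1} − 98·7^{k−1} = 2^{k+1} − 2·7^{k+1}.
Hence P[n] = 2^n − 2·7^n for every n ≥ 1, by strong induction.

P[n] = 2^n − 2·7^n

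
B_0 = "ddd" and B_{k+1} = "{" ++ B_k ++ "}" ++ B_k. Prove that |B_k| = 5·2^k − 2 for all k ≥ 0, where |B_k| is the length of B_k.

Base case: |B_0| = 3, and 5·2^0 − 2 = 3.
Assume |B_m| = 5·2^m − 2.
Then |B_{m+1}| = 1 + |B_m| + 1 + |B_m| = 2|B_m| + 2 = 2(5·2^m − 2) + 2 = 5·2^{m+1} − 4 + 2 = 5·2^{m+1} − 2.
Hence |B_k| = 5·2^k − 2 for every k ≥ 0, by induction.

|B_k| = 5·2^k − 2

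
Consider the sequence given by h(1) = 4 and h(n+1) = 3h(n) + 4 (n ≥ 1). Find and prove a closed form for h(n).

Claim: h(n) = 2·3^n − 2.

Base case: h(1) = 4, and 2·3^1 − 2 = 6 − 2 = 4.
Assume h(m) = 2·3^m − 2 for some m ≥ 1.
Then h(m+1) = 3h(m) + 4 = 3·(2·3^m − 2) + 4 = 6·3^m − 6 + 4 = 2·3^{m+1} − 2.
This completes the inductive step, so h(n) = 2·3^n − 2 for all n ≥ 1.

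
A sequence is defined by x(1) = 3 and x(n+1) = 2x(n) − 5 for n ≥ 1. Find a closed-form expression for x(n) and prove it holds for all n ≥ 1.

Claim: x(n) = -2^n + 5.

Base case: x(1) = 3, and -2^1 + 5 = -2 + 5 = 3.
Assume x(j) = -2^j + 5 for some j ≥ 1.
Then x(j+1) = 2x(j) − 5 = 2·(-2^j + 5) − 5 = -2^{j+1} + 10 − 5 = -2^{j+1} + 5.
So the formula holds for j+1, and by induction x(n) = -2^n + 5 for all n ≥ 1.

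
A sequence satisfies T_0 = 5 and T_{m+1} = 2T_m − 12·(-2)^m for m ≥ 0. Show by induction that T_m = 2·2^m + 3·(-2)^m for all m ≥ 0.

Base case: T_0 = 5, and 2·2^0 + 3·(-2)^0 = 2 + 3 = 5.
Assume T_r = 2·2^r + 3·(-2)^r for some r ≥ 0.
Then T_{r+1} = 2T_r − 12·(-2)^r = 2·(2·2^r + 3·(-2)^r) − 12·(-2)^r = 2·2^{r+1} + 6·(-2)^r − 12·(-2)^r = 2·2^{r+1} − 6·(-2)^r = 2·2^{r+1} + 3·(-2)^{r+1}.
So the formula holds for r+1, and by induction T_m = 2·2^m + 3·(-2)^m for all m ≥ 0.

T_m = 2·2^m + 3·(-2)^m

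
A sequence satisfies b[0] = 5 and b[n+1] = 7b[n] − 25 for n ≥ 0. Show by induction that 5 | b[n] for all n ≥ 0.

Base case: b[0] = 5 = 5·1, so 5 | b[0].
Assume 5 | b[r], so b[r] = 5t for some integer t.
Then b[r+1] = 7b[r] − 25 = 7·(5t) − 25 = 5(7t − 5), so 5 | b[r+1].
This completes the inductive step, so 5 | b[n] for all n ≥ 0.

5 | b[n]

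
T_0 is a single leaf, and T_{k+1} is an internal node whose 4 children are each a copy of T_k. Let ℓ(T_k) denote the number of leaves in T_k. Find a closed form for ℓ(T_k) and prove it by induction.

Claim: ℓ(T_k) = 4^k.

Base case: ℓ(T_0) = 1, and 4^0 = 1.
Assume ℓ(T_j) = 4^j.
Then ℓ(T_{j+1}) = 4·ℓ(T_j) = 4·4^j = 4^{j+1}.
So the formula holds for j+1, and by induction ℓ(T_k) = 4^k for all k ≥ 0.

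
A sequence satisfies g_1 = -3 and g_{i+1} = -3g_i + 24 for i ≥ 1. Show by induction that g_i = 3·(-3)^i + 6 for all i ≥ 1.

Base case: g_1 = -3, and 3·(-3)^1 + 6 = -9 + 6 = -3.
Assume g_m = 3·(-3)^m + 6 for some m ≥ 1.
Then g_{m+1} = -3g_m + 24 = -3·(3·(-3)^m + 6) + 24 = -9·(-3)^m − 18 + 24 = 3·(-3)^{m+1} + 6.
Hence g_i = 3·(-3)^i + 6 for every i ≥ 1, by induction.

g_i = 3·(-3)^i + 6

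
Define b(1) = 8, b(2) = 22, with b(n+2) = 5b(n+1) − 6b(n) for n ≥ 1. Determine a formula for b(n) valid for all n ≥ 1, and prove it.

Claim: b(n) = 2·3^n + 2^n.

Base cases: b(1) = 8 and 2·3^1 + 2^1 = 8; b(2) = 22 and 2·3^2 + 2^2 = 22.
Assume b(j) = 2·3^j + 2^j for all 1 ≤ j ≤ r, where r ≥ 2.
Then b(r+1) = 5b(r) − 6b(r−1) = 5·(2·3^r + 2^r) − 6·(2·3^{r−1} + 2^{r−1}) = 2·(5·3 − 6)3^{r−1} + (5·2 − 6)2^{r−1} = 18·3^{r−1} + 4·2^{r−1} = 2·3^{r+1} + 2^{r+1}.
So the formula holds for r+1, and by strong induction b(n) = 2·3^n + 2^n for all n ≥ 1.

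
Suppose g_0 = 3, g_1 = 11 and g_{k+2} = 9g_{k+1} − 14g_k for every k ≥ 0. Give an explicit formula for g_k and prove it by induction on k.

Claim: g_k = 2·2^k + 7^k.

Base cases: g_0 = 3 and 2·2^0 + 7^0 = 3; g_1 = 11 and 2·2^1 + 7^1 = 11.
Assume g_j = 2·2^j + 7^j for all 0 ≤ j ≤ r, where r ≥ 1.
Then g_{r+1} = 9g_r − 14g_{r−1} = 9·(2·2^r + 7^r) − 14·(2·2^{r−1} + 7^{r−1}) = 2·(9·2 − 14)2^{r−1} + (9·7 − 14)7^{r−1} = 8·2^{r−1} + 49·7^{r−1} = 2·2^{r+1} + 7^{r+1}.
This completes the inductive step, so g_k = 2·2^k + 7^k for all k ≥ 0.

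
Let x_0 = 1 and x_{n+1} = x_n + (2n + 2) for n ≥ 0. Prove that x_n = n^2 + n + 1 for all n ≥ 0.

Base case: x_0 = 1, and 0^2 + 0 + 1 = 1.
Assume x_r = r^2 + r + 1.
Then x_{r+1} = x_r + (2r + 2) = (r^2 + r + 1) + (2r + 2) = r^2 + 3r + 3,
and (r+1)^2 + (r+1) + 1 = r^2 + 3r + 3.
Hence x_n = n^2 + n + 1 for every n ≥ 0, by induction.

x_n = n^2 + n + 1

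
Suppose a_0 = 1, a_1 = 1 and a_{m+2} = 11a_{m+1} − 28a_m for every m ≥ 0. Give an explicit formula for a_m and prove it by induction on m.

Claim: a_m = 2·4^m − 7^m.

Base cases: a_0 = 1 and 2·4^0 − 7^0 = 1; a_1 = 1 and 2·4^1 − 7^1 = 1.
Assume a_j = 2·4^j − 7^j for all 0 ≤ j ≤ r, where r ≥ 1.
Then a_{r+1} = 11a_r − 28a_{r−1} = 11·(2·4^r − 7^r) − 28·(2·4^{r−1} − 7^{r−1}) = 2·(11·4 − 28)4^{r−1} − (11·7 − 28)7^{r−1} = 32·4^{r−1} − 49·7^{r−1} = 2·4^{r+1} − 7^{r+1}.
Hence a_m = 2·4^m − 7^m for every m ≥ 0, by strong induction.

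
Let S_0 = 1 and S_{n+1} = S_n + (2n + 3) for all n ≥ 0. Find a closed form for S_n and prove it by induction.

Claim: S_n = n^2 + 2n + 1.

Base case: S_0 = 1, and 0^2 + 2·0 + 1 = 1.
Assume S_r = r^2 + 2r + 1.
Then S_{r+1} = S_r + (2r + 3) = (r^2 + 2r + 1) + (2r + 3) = r^2 + 4r + 4,
and (r+1)^2 + 2·(r+1) + 1 = r^2 + 4r + 4.
This completes the inductive step, so S_n = n^2 + 2n + 1 for all n ≥ 0.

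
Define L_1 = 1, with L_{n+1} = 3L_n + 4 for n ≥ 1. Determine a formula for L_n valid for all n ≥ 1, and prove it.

Claim: L_n = 3^n − 2.

Base case: L_1 = 1, and 3^1 − 2 = 3 − 2 = 1.
Assume L_j = 3^j − 2 for some j ≥ 1.
Then L_{j+1} = 3L_j + 4 = 3·(3^j − 2) + 4 = 3^{j+1} − 6 + 4 = 3^{j+1} − 2.
So the formula holds for j+1, and by induction L_n = 3^n − 2 for all n ≥ 1.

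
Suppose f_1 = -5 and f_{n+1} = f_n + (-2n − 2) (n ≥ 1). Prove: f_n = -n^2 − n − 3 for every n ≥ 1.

Base case: f_1 = -5, and -1^2 − 1 − 3 = -5.
Assume f_r = -r^2 − r − 3.
Then f_{r+1} = f_r + (-2r − 2) = (-r^2 − r − 3) + (-2r − 2) = -r^2 − 3r − 5,
and -(r+1)^2 − (r+1) − 3 = -r^2 − 3r − 5.
This completes the inductive step, so f_n = -n^2 − n − 3 for all n ≥ 1.

f_n = -n^2 − n − 3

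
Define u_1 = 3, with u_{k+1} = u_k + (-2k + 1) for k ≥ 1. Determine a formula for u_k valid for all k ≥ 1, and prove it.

Claim: u_k = -k^2 + 2k + 2.

Base case: u_1 = 3, and -1^2 + 2·1 + 2 = 3.
Assume u_m = -m^2 + 2m + 2.
Then u_{m+1} = u_m + (-2m + 1) = (-m^2 + 2m + 2) + (-2m + 1) = -m^2 + 3,
and -(m+1)^2 + 2·(m+1) + 2 = -m^2 + 3.
This completes the inductive step, so u_k = -k^2 + 2k + 2 for all k ≥ 1.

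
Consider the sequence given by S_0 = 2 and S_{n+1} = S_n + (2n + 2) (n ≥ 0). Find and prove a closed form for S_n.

Claim: S_n = n^2 + n + 2.

Base case: S_0 = 2, and 0^2 + 0 + 2 = 2.
Assume S_j = j^2 + j + 2.
Then S_{j+1} = S_j + (2j + 2) = (j^2 + j + 2) + (2j + 2) = j^2 + 3j + 4,
and (j+1)^2 + (j+1) + 2 = j^2 + 3j + 4.
This completes the inductive step, so S_n = n^2 + n + 2 for all n ≥ 0.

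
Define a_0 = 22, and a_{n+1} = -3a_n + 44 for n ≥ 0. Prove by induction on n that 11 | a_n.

Base case: a_0 = 22 = 11·2, so 11 | a_0.
Assume 11 | a_j, so a_j = 11t for some integer t.
Then a_{j+1} = -3a_j + 44 = -3·(11t) + 44 = 11(-3t + 4), so 11 | a_{j+1}.
This completes the inductive step, so 11 | a_n for all n ≥ 0.

11 | a_n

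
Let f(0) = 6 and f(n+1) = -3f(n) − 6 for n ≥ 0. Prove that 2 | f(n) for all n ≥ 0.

Base case: f(0) = 6 = 2·3, so 2 | f(0).
Assume 2 | f(k), so f(k) = 2t for some integer t.
Then f(k+1) = -3f(k) − 6 = -3·(2t) − 6 = 2(-3t − 3), so 2 | f(k+1).
This completes the inductive step, so 2 | f(n) for all n ≥ 0.

2 | f(n)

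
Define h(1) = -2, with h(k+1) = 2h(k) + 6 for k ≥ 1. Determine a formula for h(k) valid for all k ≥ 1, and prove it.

Claim: h(k) = 2^{k+1} − 6.

Base case: h(1) = -2, and 2^{1+1} − 6 = 4 − 6 = -2.
Assume h(j) = 2^{j+1} − 6 for some j ≥ 1.
Then h(j+1) = 2h(j) + 6 = 2·(2^{j+1} − 6) + 6 = 2^{j+2} − 12 + 6 = 2^{j+2} − 6.
By induction, h(k) = 2^{k+1} − 6 for all k ≥ 1.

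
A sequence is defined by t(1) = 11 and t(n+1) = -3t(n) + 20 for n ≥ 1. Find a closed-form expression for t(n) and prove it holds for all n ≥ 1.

Claim: t(n) = -2·(-3)^n + 5.

Base case: t(1) = 11, and -2·(-3)^1 + 5 = 6 + 5 = 11.
Assume t(j) = -2·(-3)^j + 5 for some j ≥ 1.
Then t(j+1) = -3t(j) + 20 = -3·(-2·(-3)^j + 5) + 20 = 6·(-3)^j − 15 + 20 = -2·(-3)^{j+1} + 5.
By induction, t(n) = -2·(-3)^n + 5 for all n ≥ 1.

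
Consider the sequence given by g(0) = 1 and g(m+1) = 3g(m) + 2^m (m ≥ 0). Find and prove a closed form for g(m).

Claim: g(m) = 2·3^m − 2^m.

Base case: g(0) = 1, and 2·3^0 − 2^0 = 2 − 1 = 1.
Assume g(k) = 2·3^k − 2^k for some k ≥ 0.
Then g(k+1) = 3g(k) + 2^k = 3·(2·3^k − 2^k) + 2^k = 2·3^{k+1} − 3·2^k + 2^k = 2·3^{k+1} − 2·2^k = 2·3^{k+1} − 2^{k+1}.
So the formula holds for k+1, and by induction g(m) = 2·3^m − 2^m for all m ≥ 0.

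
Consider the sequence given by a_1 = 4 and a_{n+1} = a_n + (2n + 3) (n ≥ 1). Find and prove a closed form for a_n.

Claim: a_n = n^2 + 2n + 1.

Base case: a_1 = 4, and 1^2 + 2·1 + 1 = 4.
Assume a_r = r^2 + 2r + 1.
Then a_{r+1} = a_r + (2r + 3) = (r^2 + 2r + 1) + (2r + 3) = r^2 + 4r + 4,
and (r+1)^2 + 2·(r+1) + 1 = r^2 + 4r + 4.
Hence a_n = n^2 + 2n + 1 for every n ≥ 1, by induction.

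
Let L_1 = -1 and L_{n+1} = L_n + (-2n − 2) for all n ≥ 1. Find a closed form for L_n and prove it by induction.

Claim: L_n = -n^2 − n + 1.

Base case: L_1 = -1, and -1^2 − 1 + 1 = -1.
Assume L_r = -r^2 − r + 1.
Then L_{r+1} = L_r + (-2r − 2) = (-r^2 − r + 1) + (-2r − 2) = -r^2 − 3r − 1,
and -(r+1)^2 − (r+1) + 1 = -r^2 − 3r − 1.
By induction, L_n = -n^2 − n + 1 for all n ≥ 1.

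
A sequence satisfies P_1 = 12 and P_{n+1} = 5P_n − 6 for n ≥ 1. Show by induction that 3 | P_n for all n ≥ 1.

Base case: P_1 = 12 = 3·4, so 3 | P_1.
Assume 3 | P_j, so P_j = 3t for some integer t.
Then P_{j+1} = 5P_j − 6 = 5·(3t) − 6 = 3(5t − 2), so 3 | P_{j+1}.
By induction, 3 | P_n for all n ≥ 1.

3 | P_n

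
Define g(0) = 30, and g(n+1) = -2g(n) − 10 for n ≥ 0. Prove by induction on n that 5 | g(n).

Base case: g(0) = 30 = 5·6, so 5 | g(0).
Assume 5 | g(m), so g(m) = 5t for some integer t.
Then g(m+1) = -2g(m) − 10 = -2·(5t) − 10 = 5(-2t − 2), so 5 | g(m+1).
This completes the inductive step, so 5 | g(n) for all n ≥ 0.

5 | g(n)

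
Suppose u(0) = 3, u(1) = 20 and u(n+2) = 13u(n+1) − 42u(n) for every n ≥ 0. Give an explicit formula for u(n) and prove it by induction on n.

Claim: u(n) = 2·7^n + 6^n.

Base cases: u(0) = 3 and 2·7^0 + 6^0 = 3; u(1) = 20 and 2·7^1 + 6^1 = 20.
Assume u(i) = 2·7^i + 6^i for all 0 ≤ i ≤ j, where j ≥ 1.
Then u(j+1) = 13u(j) − 42u(j−1) = 13·(2·7^j + 6^j) − 42·(2·7^{j−1} + 6^{j−1}) = 2·(13·7 − 42)7^{j−1} + (13·6 − 42)6^{j−1} = 98·7^{j−1} + 36·6^{j−1} = 2·7^{j+1} + 6^{j+1}.
Hence u(n) = 2·7^n + 6^n for every n ≥ 0, by strong induction.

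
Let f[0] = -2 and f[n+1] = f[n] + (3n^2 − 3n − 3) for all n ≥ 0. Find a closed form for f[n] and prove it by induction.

Claim: f[n] = n^3 − 3n^2 − n − 2.

Base case: f[0] = -2, and 0^3 − 3·0^2 − 0 − 2 = -2.
Assume f[r] = r^3 − 3r^2 − r − 2.
Then f[r+1] = f[r] + (3r^2 − 3r − 3) = (r^3 − 3r^2 − r − 2) + (3r^2 − 3r − 3) = r^3 − 4r − 5,
and (r+1)^3 − 3·(r+1)^2 − (r+1) − 2 = r^3 − 4r − 5.
By induction, f[n] = n^3 − 3n^2 − n − 2 for all n ≥ 0.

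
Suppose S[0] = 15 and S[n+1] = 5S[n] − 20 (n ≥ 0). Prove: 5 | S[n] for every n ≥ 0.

Base case: S[0] = 15 = 5·3, so 5 | S[0].
Assume 5 | S[k], so S[k] = 5t for some integer t.
Then S[k+1] = 5S[k] − 20 = 5·(5t) − 20 = 5(5t − 4), so 5 | S[k+1].
Hence 5 | S[n] for every n ≥ 0, by induction.

5 | S[n]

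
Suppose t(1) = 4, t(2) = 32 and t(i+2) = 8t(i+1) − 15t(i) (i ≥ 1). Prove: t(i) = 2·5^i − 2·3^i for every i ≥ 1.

Base cases: t(1) = 4 and 2·5^1 − 2·3^1 = 4; t(2) = 32 and 2·5^2 − 2·3^2 = 32.
Assume t(j) = 2·5^j − 2·3^j for all 1 ≤ j ≤ k, where k ≥ 2.
Then t(k+1) = 8t(k) − 15t(k−1) = 8·(2·5^k − 2·3^k) − 15·(2·5^{k−1} − 2·3^{k−1}) = 2·(8·5 − 15)5^{k−1} − 2·(8·3 − 15)3^{k−1} = 50·5^{k−1} − 18·3^{k−1} = 2·5^{k+1} − 2·3^{k+1}.
This completes the inductive step, so t(i) = 2·5^i − 2·3^i for all i ≥ 1.

t(i) = 2·5^i − 2·3^i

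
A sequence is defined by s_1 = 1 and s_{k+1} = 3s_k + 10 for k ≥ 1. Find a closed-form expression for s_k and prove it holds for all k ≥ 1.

Claim: s_k = 2·3^k − 5.

Base case: s_1 = 1, and 2·3^1 − 5 = 6 − 5 = 1.
Assume s_m = 2·3^m − 5 for some m ≥ 1.
Then s_{m+1} = 3s_m + 10 = 3·(2·3^m − 5) + 10 = 6·3^m − 15 + 10 = 2·3^{m+1} − 5.
This completes the inductive step, so s_k = 2·3^k − 5 for all k ≥ 1.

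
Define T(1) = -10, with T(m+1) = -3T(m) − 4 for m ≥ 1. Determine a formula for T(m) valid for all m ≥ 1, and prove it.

Claim: T(m) = 3·(-3)^m − 1.

Base case: T(1) = -10, and 3·(-3)^1 − 1 = -9 − 1 = -10.
Assume T(j) = 3·(-3)^j − 1 for some j ≥ 1.
Then T(j+1) = -3T(j) − 4 = -3·(3·(-3)^j − 1) − 4 = -9·(-3)^j + 3 − 4 = 3·(-3)^{j+1} − 1.
By induction, T(m) = 3·(-3)^m − 1 for all m ≥ 1.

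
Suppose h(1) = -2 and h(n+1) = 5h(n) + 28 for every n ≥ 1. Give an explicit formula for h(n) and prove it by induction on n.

Claim: h(n) = 5^n − 7.

Base case: h(1) = -2, and 5^1 − 7 = 5 − 7 = -2.
Assume h(m) = 5^m − 7 for some m ≥ 1.
Then h(m+1) = 5h(m) + 28 = 5·(5^m − 7) + 28 = 5^{m+1} − 35 + 28 = 5^{m+1} − 7.
Hence h(n) = 5^n − 7 for every n ≥ 1, by induction.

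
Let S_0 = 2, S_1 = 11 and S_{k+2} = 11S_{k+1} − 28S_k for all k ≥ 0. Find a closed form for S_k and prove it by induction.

Claim: S_k = 4^k + 7^k.

Base cases: S_0 = 2 and 4^0 + 7^0 = 2; S_1 = 11 and 4^1 + 7^1 = 11.
Assume S_j = 4^j + 7^j for all 0 ≤ j ≤ r, where r ≥ 1.
Then S_{r+1} = 11S_r − 28S_{r−1} = 11·(4^r + 7^r) − 28·(4^{r−1} + 7^{r−1}) = (11·4 − 28)4^{r−1} + (11·7 − 28)7^{r−1} = 16·4^{r−1} + 49·7^{r−1} = 4^{r+1} + 7^{r+1}.
This completes the inductive step, so S_k = 4^k + 7^k for all k ≥ 0.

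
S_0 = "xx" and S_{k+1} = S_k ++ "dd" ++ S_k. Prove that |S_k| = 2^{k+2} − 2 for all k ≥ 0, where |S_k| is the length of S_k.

Base case: |S_0| = 2, and 2^{0+2} − 2 = 2.
Assume |S_j| = 2^{j+2} − 2.
Then |S_{j+1}| = |S_j| + 2 + |S_j| = 2|S_j| + 2 = 2(2^{j+2} − 2) + 2 = 2^{j+3} − 4 + 2 = 2^{j+3} − 2.
This completes the inductive step, so |S_k| = 2^{k+2} − 2 for all k ≥ 0.

|S_k| = 2^{k+2} − 2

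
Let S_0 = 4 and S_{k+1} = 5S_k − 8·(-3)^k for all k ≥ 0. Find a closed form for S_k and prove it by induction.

Claim: S_k = 3·5^k + (-3)^k.

Base case: S_0 = 4, and 3·5^0 + (-3)^0 = 3 + 1 = 4.
Assume S_r = 3·5^r + (-3)^r for some r ≥ 0.
Then S_{r+1} = 5S_r − 8·(-3)^r = 5·(3·5^r + (-3)^r) − 8·(-3)^r = 3·5^{r+1} + 5·(-3)^r − 8·(-3)^r = 3·5^{r+1} − 3·(-3)^r = 3·5^{r+1} + (-3)^{r+1}.
This completes the inductive step, so S_k = 3·5^k + (-3)^k for all k ≥ 0.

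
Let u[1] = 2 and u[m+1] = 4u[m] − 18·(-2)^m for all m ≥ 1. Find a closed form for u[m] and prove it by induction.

Claim: u[m] = 2·4^m + 3·(-2)^m.

Base case: u[1] = 2, and 2·4^1 + 3·(-2)^1 = 8 − 6 = 2.
Assume u[k] = 2·4^k + 3·(-2)^k for some k ≥ 1.
Then u[k+1] = 4u[k] − 18·(-2)^k = 4·(2·4^k + 3·(-2)^k) − 18·(-2)^k = 2·4^{k+1} + 12·(-2)^k − 18·(-2)^k = 2·4^{k+1} − 6·(-2)^k = 2·4^{k+1} + 3·(-2)^{k+1}.
By induction, u[m] = 2·4^m + 3·(-2)^m for all m ≥ 1.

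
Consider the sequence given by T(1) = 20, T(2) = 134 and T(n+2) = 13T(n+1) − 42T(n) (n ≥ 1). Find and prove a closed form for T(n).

Claim: T(n) = 6^n + 2·7^n.

Base cases: T(1) = 20 and 6^1 + 2·7^1 = 20; T(2) = 134 and 6^2 + 2·7^2 = 134.
Assume T(i) = 6^i + 2·7^i for all 1 ≤ i ≤ j, where j ≥ 2.
Then T(j+1) = 13T(j) − 42T(j−1) = 13·(6^j + 2·7^j) − 42·(6^{j−1} + 2·7^{j−1}) = (13·6 − 42)6^{j−1} + 2·(13·7 − 42)7^{j−1} = 36·6^{j−1} + 98·7^{j−1} = 6^{j+1} + 2·7^{j+1}.
Hence T(n) = 6^n + 2·7^n for every n ≥ 1, by strong induction.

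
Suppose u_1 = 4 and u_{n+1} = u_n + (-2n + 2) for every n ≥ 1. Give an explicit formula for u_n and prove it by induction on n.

Claim: u_n = -n^2 + 3n + 2.

Base case: u_1 = 4, and -1^2 + 3·1 + 2 = 4.
Assume u_k = -k^2 + 3k + 2.
Then u_{k+1} = u_k + (-2k + 2) = (-k^2 + 3k + 2) + (-2k + 2) = -k^2 + k + 4,
and -(k+1)^2 + 3·(k+1) + 2 = -k^2 + k + 4.
Hence u_n = -n^2 + 3n + 2 for every n ≥ 1, by induction.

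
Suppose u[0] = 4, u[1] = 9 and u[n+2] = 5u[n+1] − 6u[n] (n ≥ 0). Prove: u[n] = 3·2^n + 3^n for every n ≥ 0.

Base cases: u[0] = 4 and 3·2^0 + 3^0 = 4; u[1] = 9 and 3·2^1 + 3^1 = 9.
Assume u[j] = 3·2^j + 3^j for all 0 ≤ j ≤ r, where r ≥ 1.
Then u[r+1] = 5u[r] − 6u[r−1] = 5·(3·2^r + 3^r) − 6·(3·2^{r−1} + 3^{r−1}) = 3·(5·2 − 6)2^{r−1} + (5·3 − 6)3^{r−1} = 12·2^{r−1} + 9·3^{r−1} = 3·2^{r+1} + 3^{r+1}.
Hence u[n] = 3·2^n + 3^n for every n ≥ 0, by strong induction.

u[n] = 3·2^n + 3^n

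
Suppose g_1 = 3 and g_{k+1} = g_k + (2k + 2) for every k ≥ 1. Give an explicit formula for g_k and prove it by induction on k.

Claim: g_k = k^2 + k + 1.

Base case: g_1 = 3, and 1^2 + 1 + 1 = 3.
Assume g_m = m^2 + m + 1.
Then g_{m+1} = g_m + (2m + 2) = (m^2 + m + 1) + (2m + 2) = m^2 + 3m + 3,
and (m+1)^2 + (m+1) + 1 = m^2 + 3m + 3.
By induction, g_k = k^2 + k + 1 for all k ≥ 1.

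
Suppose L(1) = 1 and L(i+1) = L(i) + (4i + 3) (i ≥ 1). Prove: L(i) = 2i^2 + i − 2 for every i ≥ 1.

Base case: L(1) = 1, and 2·1^2 + 1 − 2 = 1.
Assume L(m) = 2m^2 + m − 2.
Then L(m+1) = L(m) + (4m + 3) = (2m^2 + m − 2) + (4m + 3) = 2m^2 + 5m + 1,
and 2·(m+1)^2 + (m+1) − 2 = 2m^2 + 5m + 1.
Hence L(i) = 2i^2 + i − 2 for every i ≥ 1, by induction.

L(i) = 2i^2 + i − 2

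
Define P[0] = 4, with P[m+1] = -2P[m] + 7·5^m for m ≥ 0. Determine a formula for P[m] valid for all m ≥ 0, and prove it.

Claim: P[m] = 3·(-2)^m + 5^m.

Base case: P[0] = 4, and 3·(-2)^0 + 5^0 = 3 + 1 = 4.
Assume P[k] = 3·(-2)^k + 5^k for some k ≥ 0.
Then P[k+1] = -2P[k] + 7·5^k = -2·(3·(-2)^k + 5^k) + 7·5^k = 3·(-2)^{k+1} − 2·5^k + 7·5^k = 3·(-2)^{k+1} + 5·5^k = 3·(-2)^{k+1} + 5^{k+1}.
By induction, P[m] = 3·(-2)^m + 5^m for all m ≥ 0.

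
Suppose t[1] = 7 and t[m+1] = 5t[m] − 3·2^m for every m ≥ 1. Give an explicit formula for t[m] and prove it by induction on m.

Claim: t[m] = 5^m + 2^m.

Base case: t[1] = 7, and 5^1 + 2^1 = 5 + 2 = 7.
Assume t[r] = 5^r + 2^r for some r ≥ 1.
Then t[r+1] = 5t[r] − 3·2^r = 5·(5^r + 2^r) − 3·2^r = 5^{r+1} + 5·2^r − 3·2^r = 5^{r+1} + 2·2^r = 5^{r+1} + 2^{r+1}.
Hence t[m] = 5^m + 2^m for every m ≥ 1, by induction.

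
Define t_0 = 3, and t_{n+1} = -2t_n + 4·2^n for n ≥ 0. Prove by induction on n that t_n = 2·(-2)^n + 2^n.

Base case: t_0 = 3, and 2·(-2)^0 + 2^0 = 2 + 1 = 3.
Assume t_j = 2·(-2)^j + 2^j for some j ≥ 0.
Then t_{j+1} = -2t_j + 4·2^j = -2·(2·(-2)^j + 2^j) + 4·2^j = 2·(-2)^{j+1} − 2·2^j + 4·2^j = 2·(-2)^{j+1} + 2·2^j = 2·(-2)^{j+1} + 2^{j+1}.
By induction, t_n = 2·(-2)^n + 2^n for all n ≥ 0.

t_n = 2·(-2)^n + 2^n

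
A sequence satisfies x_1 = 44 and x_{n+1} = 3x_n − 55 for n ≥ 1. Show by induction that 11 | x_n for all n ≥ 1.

Base case: x_1 = 44 = 11·4, so 11 | x_1.
Assume 11 | x_r, so x_r = 11t for some integer t.
Then x_{r+1} = 3x_r − 55 = 3·(11t) − 55 = 11(3t − 5), so 11 | x_{r+1}.
So the property holds for r+1, and by induction 11 | x_n for all n ≥ 1.

11 | x_n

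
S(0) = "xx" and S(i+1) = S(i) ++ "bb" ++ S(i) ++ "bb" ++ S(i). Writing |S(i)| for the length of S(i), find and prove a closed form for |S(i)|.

Claim: |S(i)| = 4·3^i − 2.

Base case: |S(0)| = 2, and 4·3^0 − 2 = 2.
Assume |S(m)| = 4·3^m − 2.
Then |S(m+1)| = 3|S(m)| + 4 = 3(4·3^m − 2) + 4 = 4·3^{m+1} − 6 + 4 = 4·3^{m+1} − 2.
Hence |S(i)| = 4·3^i − 2 for every i ≥ 0, by induction.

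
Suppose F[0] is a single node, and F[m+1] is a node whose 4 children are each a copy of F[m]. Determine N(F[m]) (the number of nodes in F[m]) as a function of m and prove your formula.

Claim: N(F[m]) = (4^{m+1} − 1)/3.

Base case: N(F[0]) = 1, and (4^{0+1} − 1)/3 = 1.
Assume N(F[k]) = (4^{k+1} − 1)/3.
Then N(F[k+1]) = 1 + 4N(F[k]) = 1 + 4·(4^{k+1} − 1)/3 = 1 + (4^{k+2} − 4)/3 = (3 + 4^{k+2} − 4)/3 = (4^{k+2} − 1)/3.
By induction, N(F[m]) = (4^{m+1} − 1)/3 for all m ≥ 0.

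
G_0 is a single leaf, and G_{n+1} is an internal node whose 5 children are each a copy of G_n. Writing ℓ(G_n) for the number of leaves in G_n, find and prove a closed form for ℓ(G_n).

Claim: ℓ(G_n) = 5^n.

Base case: ℓ(G_0) = 1, and 5^0 = 1.
Assume ℓ(G_j) = 5^j.
Then ℓ(G_{j+1}) = 5·ℓ(G_j) = 5·5^j = 5^{j+1}.
So the formula holds for j+1, and by induction ℓ(G_n) = 5^n for all n ≥ 0.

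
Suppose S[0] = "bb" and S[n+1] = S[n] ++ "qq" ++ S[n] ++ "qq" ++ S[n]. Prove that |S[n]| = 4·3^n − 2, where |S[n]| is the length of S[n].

Base case: |S[0]| = 2, and 4·3^0 − 2 = 2.
Assume |S[m]| = 4·3^m − 2.
Then |S[m+1]| = 3|S[m]| + 4 = 3(4·3^m − 2) + 4 = 4·3^{m+1} − 6 + 4 = 4·3^{m+1} − 2.
This completes the inductive step, so |S[n]| = 4·3^n − 2 for all n ≥ 0.

|S[n]| = 4·3^n − 2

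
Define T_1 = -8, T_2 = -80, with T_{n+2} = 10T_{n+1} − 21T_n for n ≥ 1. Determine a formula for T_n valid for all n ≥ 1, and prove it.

Claim: T_n = 2·3^n − 2·7^n.

Base cases: T_1 = -8 and 2·3^1 − 2·7^1 = -8; T_2 = -80 and 2·3^2 − 2·7^2 = -80.
Assume T_j = 2·3^j − 2·7^j for all 1 ≤ j ≤ m, where m ≥ 2.
Then T_{m+1} = 10T_m − 21T_{m−1} = 10·(2·3^m − 2·7^m) − 21·(2·3^{m−1} − 2·7^{m−1}) = 2·(10·3 − 21)3^{m−1} − 2·(10·7 − 21)7^{m−1} = 18·3^{m−1} − 98·7^{m−1} = 2·3^{m+1} − 2·7^{m+1}.
By strong induction, T_n = 2·3^n − 2·7^n for all n ≥ 1.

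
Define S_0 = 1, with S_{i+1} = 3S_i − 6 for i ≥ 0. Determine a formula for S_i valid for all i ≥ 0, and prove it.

Claim: S_i = -2·3^i + 3.

Base case: S_0 = 1, and -2·3^0 + 3 = -2 + 3 = 1.
Assume S_k = -2·3^k + 3 for some k ≥ 0.
Then S_{k+1} = 3S_k − 6 = 3·(-2·3^k + 3) − 6 = -6·3^k + 9 − 6 = -2·3^{k+1} + 3.
By induction, S_i = -2·3^i + 3 for all i ≥ 0.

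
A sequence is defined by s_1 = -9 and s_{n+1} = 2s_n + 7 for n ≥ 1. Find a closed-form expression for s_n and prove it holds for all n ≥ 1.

Claim: s_n = -2^n − 7.

Base case: s_1 = -9, and -2^1 − 7 = -2 − 7 = -9.
Assume s_r = -2^r − 7 for some r ≥ 1.
Then s_{r+1} = 2s_r + 7 = 2·(-2^r − 7) + 7 = -2^{r+1} − 14 + 7 = -2^{r+1} − 7.
This completes the inductive step, so s_n = -2^n − 7 for all n ≥ 1.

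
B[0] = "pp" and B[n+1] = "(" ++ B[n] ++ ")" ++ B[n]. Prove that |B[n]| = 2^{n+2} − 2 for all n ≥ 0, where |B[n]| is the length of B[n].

Base case: |B[0]| = 2, and 2^{0+2} − 2 = 2.
Assume |B[m]| = 2^{m+2} − 2.
Then |B[m+1]| = 1 + |B[m]| + 1 + |B[m]| = 2|B[m]| + 2 = 2(2^{m+2} − 2) + 2 = 2^{m+3} − 4 + 2 = 2^{m+3} − 2.
By induction, |B[n]| = 2^{n+2} − 2 for all n ≥ 0.

|B[n]| = 2^{n+2} − 2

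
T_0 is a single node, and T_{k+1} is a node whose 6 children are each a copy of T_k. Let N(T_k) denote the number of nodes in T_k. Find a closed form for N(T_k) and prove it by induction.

Claim: N(T_k) = (6^{k+1} − 1)/5.

Base case: N(T_0) = 1, and (6^{0+1} − 1)/5 = 1.
Assume N(T_m) = (6^{m+1} − 1)/5.
Then N(T_{m+1}) = 1 + 6N(T_m) = 1 + 6·(6^{m+1} − 1)/5 = 1 + (6^{m+2} − 6)/5 = (5 + 6^{m+2} − 6)/5 = (6^{m+2} − 1)/5.
This completes the inductive step, so N(T_k) = (6^{k+1} − 1)/5 for all k ≥ 0.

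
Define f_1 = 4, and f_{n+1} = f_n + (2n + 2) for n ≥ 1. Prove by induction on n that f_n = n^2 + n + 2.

Base case: f_1 = 4, and 1^2 + 1 + 2 = 4.
Assume f_r = r^2 + r + 2.
Then f_{r+1} = f_r + (2r + 2) = (r^2 + r + 2) + (2r + 2) = r^2 + 3r + 4,
and (r+1)^2 + (r+1) + 2 = r^2 + 3r + 4.
This completes the inductive step, so f_n = n^2 + n + 2 for all n ≥ 1.

f_n = n^2 + n + 2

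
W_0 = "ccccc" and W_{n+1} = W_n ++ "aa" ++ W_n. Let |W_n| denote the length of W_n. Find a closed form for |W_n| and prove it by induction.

Claim: |W_n| = 7·2^n − 2.

Base case: |W_0| = 5, and 7·2^0 − 2 = 5.
Assume |W_r| = 7·2^r − 2.
Then |W_{r+1}| = |W_r| + 2 + |W_r| = 2|W_r| + 2 = 2(7·2^r − 2) + 2 = 7·2^{r+1} − 4 + 2 = 7·2^{r+1} − 2.
Hence |W_n| = 7·2^n − 2 for every n ≥ 0, by induction.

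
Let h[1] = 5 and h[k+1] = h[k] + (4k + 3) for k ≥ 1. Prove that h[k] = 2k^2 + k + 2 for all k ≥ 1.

Base case: h[1] = 5, and 2·1^2 + 1 + 2 = 5.
Assume h[m] = 2m^2 + m + 2.
Then h[m+1] = h[m] + (4m + 3) = (2m^2 + m + 2) + (4m + 3) = 2m^2 + 5m + 5,
and 2·(m+1)^2 + (m+1) + 2 = 2m^2 + 5m + 5.
By induction, h[k] = 2k^2 + k + 2 for all k ≥ 1.

h[k] = 2k^2 + k + 2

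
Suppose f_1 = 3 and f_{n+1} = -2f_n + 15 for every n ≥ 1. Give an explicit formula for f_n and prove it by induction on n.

Claim: f_n = (-2)^n + 5.

Base case: f_1 = 3, and (-2)^1 + 5 = -2 + 5 = 3.
Assume f_r = (-2)^r + 5 for some r ≥ 1.
Then f_{r+1} = -2f_r + 15 = -2·((-2)^r + 5) + 15 = -2·(-2)^r − 10 + 15 = (-2)^{r+1} + 5.
Hence f_n = (-2)^n + 5 for every n ≥ 1, by induction.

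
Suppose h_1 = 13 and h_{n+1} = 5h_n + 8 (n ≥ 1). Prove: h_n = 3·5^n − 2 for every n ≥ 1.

Base case: h_1 = 13, and 3·5^1 − 2 = 15 − 2 = 13.
Assume h_r = 3·5^r − 2 for some r ≥ 1.
Then h_{r+1} = 5h_r + 8 = 5·(3·5^r − 2) + 8 = 15·5^r − 10 + 8 = 3·5^{r+1} − 2.
Hence h_n = 3·5^n − 2 for every n ≥ 1, by induction.

h_n = 3·5^n − 2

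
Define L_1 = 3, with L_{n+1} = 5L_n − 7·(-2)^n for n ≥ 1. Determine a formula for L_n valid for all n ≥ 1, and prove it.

Claim: L_n = 5^n + (-2)^n.

Base case: L_1 = 3, and 5^1 + (-2)^1 = 5 − 2 = 3.
Assume L_m = 5^m + (-2)^m for some m ≥ 1.
Then L_{m+1} = 5L_m − 7·(-2)^m = 5·(5^m + (-2)^m) − 7·(-2)^m = 5^{m+1} + 5·(-2)^m − 7·(-2)^m = 5^{m+1} − 2·(-2)^m = 5^{m+1} + (-2)^{m+1}.
Hence L_n = 5^n + (-2)^n for every n ≥ 1, by induction.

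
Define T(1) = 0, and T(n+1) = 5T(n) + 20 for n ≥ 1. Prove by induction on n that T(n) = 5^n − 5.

Base case: T(1) = 0, and 5^1 − 5 = 5 − 5 = 0.
Assume T(k) = 5^k − 5 for some k ≥ 1.
Then T(k+1) = 5T(k) + 20 = 5·(5^k − 5) + 20 = 5^{k+1} − 25 + 20 = 5^{k+1} − 5.
Hence T(n) = 5^n − 5 for every n ≥ 1, by induction.

T(n) = 5^n − 5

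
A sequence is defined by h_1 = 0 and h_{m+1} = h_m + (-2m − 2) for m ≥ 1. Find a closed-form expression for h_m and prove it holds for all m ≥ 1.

Claim: h_m = -m^2 − m + 2.

Base case: h_1 = 0, and -1^2 − 1 + 2 = 0.
Assume h_j = -j^2 − j + 2.
Then h_{j+1} = h_j + (-2j − 2) = (-j^2 − j + 2) + (-2j − 2) = -j^2 − 3j,
and -(j+1)^2 − (j+1) + 2 = -j^2 − 3j.
By induction, h_m = -m^2 − m + 2 for all m ≥ 1.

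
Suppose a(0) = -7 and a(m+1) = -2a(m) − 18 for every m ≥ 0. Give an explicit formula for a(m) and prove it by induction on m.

Claim: a(m) = -(-2)^m − 6.

Base case: a(0) = -7, and -(-2)^0 − 6 = -1 − 6 = -7.
Assume a(r) = -(-2)^r − 6 for some r ≥ 0.
Then a(r+1) = -2a(r) − 18 = -2·(-(-2)^r − 6) − 18 = 2·(-2)^r + 12 − 18 = -(-2)^{r+1} − 6.
Hence a(m) = -(-2)^m − 6 for every m ≥ 0, by induction.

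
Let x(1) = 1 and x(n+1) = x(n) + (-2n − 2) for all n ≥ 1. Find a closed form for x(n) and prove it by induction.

Claim: x(n) = -n^2 − n + 3.

Base case: x(1) = 1, and -1^2 − 1 + 3 = 1.
Assume x(m) = -m^2 − m + 3.
Then x(m+1) = x(m) + (-2m − 2) = (-m^2 − m + 3) + (-2m − 2) = -m^2 − 3m + 1,
and -(m+1)^2 − (m+1) + 3 = -m^2 − 3m + 1.
Hence x(n) = -n^2 − n + 3 for every n ≥ 1, by induction.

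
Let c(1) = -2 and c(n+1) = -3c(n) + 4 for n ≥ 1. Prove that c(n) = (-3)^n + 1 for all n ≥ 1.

Base case: c(1) = -2, and (-3)^1 + 1 = -3 + 1 = -2.
Assume c(k) = (-3)^k + 1 for some k ≥ 1.
Then c(k+1) = -3c(k) + 4 = -3·((-3)^k + 1) + 4 = -3·(-3)^k − 3 + 4 = (-3)^{k+1} + 1.
This completes the inductive step, so c(n) = (-3)^n + 1 for all n ≥ 1.

c(n) = (-3)^n + 1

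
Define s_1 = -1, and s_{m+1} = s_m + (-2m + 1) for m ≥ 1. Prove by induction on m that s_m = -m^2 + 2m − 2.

Base case: s_1 = -1, and -1^2 + 2·1 − 2 = -1.
Assume s_r = -r^2 + 2r − 2.
Then s_{r+1} = s_r + (-2r + 1) = (-r^2 + 2r − 2) + (-2r + 1) = -r^2 − 1,
and -(r+1)^2 + 2·(r+1) − 2 = -r^2 − 1.
By induction, s_m = -m^2 + 2m − 2 for all m ≥ 1.

s_m = -m^2 + 2m − 2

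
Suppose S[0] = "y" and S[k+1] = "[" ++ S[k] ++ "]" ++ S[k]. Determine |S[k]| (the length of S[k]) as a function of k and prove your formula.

Claim: |S[k]| = 3·2^k − 2.

Base case: |S[0]| = 1, and 3·2^0 − 2 = 1.
Assume |S[m]| = 3·2^m − 2.
Then |S[m+1]| = 1 + |S[m]| + 1 + |S[m]| = 2|S[m]| + 2 = 2(3·2^m − 2) + 2 = 3·2^{m+1} − 4 + 2 = 3·2^{m+1} − 2.
So the formula holds for m+1, and by induction |S[k]| = 3·2^k − 2 for all k ≥ 0.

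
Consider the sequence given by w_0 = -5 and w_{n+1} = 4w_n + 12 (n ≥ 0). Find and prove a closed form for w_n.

Claim: w_n = -4^n − 4.

Base case: w_0 = -5, and -4^0 − 4 = -1 − 4 = -5.
Assume w_j = -4^j − 4 for some j ≥ 0.
Then w_{j+1} = 4w_j + 12 = 4·(-4^j − 4) + 12 = -4^{j+1} − 16 + 12 = -4^{j+1} − 4.
This completes the inductive step, so w_n = -4^n − 4 for all n ≥ 0.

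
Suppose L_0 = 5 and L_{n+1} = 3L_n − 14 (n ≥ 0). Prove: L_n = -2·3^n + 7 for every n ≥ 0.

Base case: L_0 = 5, and -2·3^0 + 7 = -2 + 7 = 5.
Assume L_j = -2·3^j + 7 for some j ≥ 0.
Then L_{j+1} = 3L_j − 14 = 3·(-2·3^j + 7) − 14 = -6·3^j + 21 − 14 = -2·3^{j+1} + 7.
By induction, L_n = -2·3^n + 7 for all n ≥ 0.

L_n = -2·3^n + 7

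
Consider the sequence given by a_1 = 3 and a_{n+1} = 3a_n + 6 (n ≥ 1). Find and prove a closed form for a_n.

Claim: a_n = 2·3^n − 3.

Base case: a_1 = 3, and 2·3^1 − 3 = 6 − 3 = 3.
Assume a_m = 2·3^m − 3 for some m ≥ 1.
Then a_{m+1} = 3a_m + 6 = 3·(2·3^m − 3) + 6 = 6·3^m − 9 + 6 = 2·3^{m+1} − 3.
So the formula holds for m+1, and by induction a_n = 2·3^n − 3 for all n ≥ 1.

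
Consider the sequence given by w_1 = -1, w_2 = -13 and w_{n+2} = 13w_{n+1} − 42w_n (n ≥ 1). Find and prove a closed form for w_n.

Claim: w_n = -7^n + 6^n.

Base cases: w_1 = -1 and -7^1 + 6^1 = -1; w_2 = -13 and -7^2 + 6^2 = -13.
Assume w_j = -7^j + 6^j for all 1 ≤ j ≤ k, where k ≥ 2.
Then w_{k+1} = 13w_k − 42w_{k−1} = 13·(-7^k + 6^k) − 42·(-7^{k−1} + 6^{k−1}) = -(13·7 − 42)7^{k−1} + (13·6 − 42)6^{k−1} = -49·7^{k−1} + 36·6^{k−1} = -7^{k+1} + 6^{k+1}.
So the formula holds for k+1, and by strong induction w_n = -7^n + 6^n for all n ≥ 1.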